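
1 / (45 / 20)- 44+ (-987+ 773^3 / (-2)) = -4157027803 / 18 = -230945989.06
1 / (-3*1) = -1 / 3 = -0.33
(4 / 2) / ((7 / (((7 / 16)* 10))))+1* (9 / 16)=29 / 16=1.81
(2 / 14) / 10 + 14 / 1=981 / 70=14.01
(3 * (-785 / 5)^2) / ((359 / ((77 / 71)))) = 5693919 / 25489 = 223.39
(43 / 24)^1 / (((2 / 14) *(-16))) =-301 / 384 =-0.78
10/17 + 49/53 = 1363/901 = 1.51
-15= -15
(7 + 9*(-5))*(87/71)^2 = -287622/5041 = -57.06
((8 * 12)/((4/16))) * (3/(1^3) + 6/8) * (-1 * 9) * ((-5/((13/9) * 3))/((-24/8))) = -64800/13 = -4984.62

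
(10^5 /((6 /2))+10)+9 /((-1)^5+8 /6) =33370.33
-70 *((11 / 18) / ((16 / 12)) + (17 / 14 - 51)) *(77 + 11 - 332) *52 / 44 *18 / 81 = -65715910 / 297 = -221265.69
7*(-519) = -3633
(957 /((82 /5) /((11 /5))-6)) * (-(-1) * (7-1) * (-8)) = -31581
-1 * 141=-141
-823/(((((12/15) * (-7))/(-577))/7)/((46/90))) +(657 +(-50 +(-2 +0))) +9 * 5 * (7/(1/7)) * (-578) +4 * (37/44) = -624599491/396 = -1577271.44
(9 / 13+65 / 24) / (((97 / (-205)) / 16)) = -435010 / 3783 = -114.99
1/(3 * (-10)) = -1/30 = -0.03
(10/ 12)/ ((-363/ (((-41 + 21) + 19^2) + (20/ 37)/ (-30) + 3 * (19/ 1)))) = -10040/ 10989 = -0.91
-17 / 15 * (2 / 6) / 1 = -17 / 45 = -0.38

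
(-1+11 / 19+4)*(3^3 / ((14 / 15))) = 13770 / 133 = 103.53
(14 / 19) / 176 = 7 / 1672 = 0.00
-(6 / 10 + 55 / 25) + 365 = 362.20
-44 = -44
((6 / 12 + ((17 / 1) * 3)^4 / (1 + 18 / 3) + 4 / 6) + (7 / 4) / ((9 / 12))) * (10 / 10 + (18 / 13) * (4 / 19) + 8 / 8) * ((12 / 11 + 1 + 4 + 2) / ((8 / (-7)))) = -15678665.32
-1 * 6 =-6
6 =6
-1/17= -0.06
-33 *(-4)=132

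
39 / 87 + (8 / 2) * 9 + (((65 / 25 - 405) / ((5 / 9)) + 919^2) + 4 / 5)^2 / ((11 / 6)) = 77436709083253481 / 199375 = 388397286937.95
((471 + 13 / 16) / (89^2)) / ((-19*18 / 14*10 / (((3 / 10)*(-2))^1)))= 0.00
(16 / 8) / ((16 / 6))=3 / 4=0.75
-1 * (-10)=10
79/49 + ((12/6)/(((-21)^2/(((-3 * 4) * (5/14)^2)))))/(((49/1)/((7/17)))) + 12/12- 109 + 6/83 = -7563714955/71144031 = -106.32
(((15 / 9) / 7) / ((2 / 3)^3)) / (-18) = -5 / 112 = -0.04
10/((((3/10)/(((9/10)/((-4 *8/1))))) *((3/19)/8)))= -95/2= -47.50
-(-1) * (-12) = -12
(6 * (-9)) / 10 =-27 / 5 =-5.40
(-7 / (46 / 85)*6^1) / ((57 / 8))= -4760 / 437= -10.89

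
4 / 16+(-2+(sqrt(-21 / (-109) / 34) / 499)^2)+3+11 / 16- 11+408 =2945108878867 / 7382381648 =398.94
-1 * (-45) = 45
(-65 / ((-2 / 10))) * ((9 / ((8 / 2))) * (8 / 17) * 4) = 23400 / 17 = 1376.47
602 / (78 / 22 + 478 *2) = 6622 / 10555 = 0.63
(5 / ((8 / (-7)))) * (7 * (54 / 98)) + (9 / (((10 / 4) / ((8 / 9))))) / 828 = -16.87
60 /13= 4.62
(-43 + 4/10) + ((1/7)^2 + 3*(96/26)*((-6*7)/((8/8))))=-1617376/3185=-507.81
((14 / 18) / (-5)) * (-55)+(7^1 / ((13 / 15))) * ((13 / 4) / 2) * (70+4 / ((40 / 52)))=8960 / 9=995.56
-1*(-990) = 990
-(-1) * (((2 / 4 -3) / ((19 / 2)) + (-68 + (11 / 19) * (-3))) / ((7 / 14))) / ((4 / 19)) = -665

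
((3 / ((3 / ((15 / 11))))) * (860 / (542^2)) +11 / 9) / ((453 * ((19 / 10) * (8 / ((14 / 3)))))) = 0.00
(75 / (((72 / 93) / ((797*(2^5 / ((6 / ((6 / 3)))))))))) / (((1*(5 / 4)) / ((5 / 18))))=183014.81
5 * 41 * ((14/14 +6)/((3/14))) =20090/3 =6696.67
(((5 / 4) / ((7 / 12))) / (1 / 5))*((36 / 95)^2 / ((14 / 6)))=11664 / 17689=0.66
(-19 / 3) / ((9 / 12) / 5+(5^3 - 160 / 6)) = -20 / 311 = -0.06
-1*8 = -8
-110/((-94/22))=1210/47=25.74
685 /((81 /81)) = 685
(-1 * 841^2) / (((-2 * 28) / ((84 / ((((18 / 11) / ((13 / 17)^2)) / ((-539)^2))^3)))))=111419896841859822446597114887139 / 93846868272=1187252157620510421017.12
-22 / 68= -11 / 34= -0.32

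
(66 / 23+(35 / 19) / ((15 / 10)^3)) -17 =-160285 / 11799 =-13.58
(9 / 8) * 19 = 171 / 8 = 21.38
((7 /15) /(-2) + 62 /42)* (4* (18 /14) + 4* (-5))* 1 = -4524 /245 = -18.47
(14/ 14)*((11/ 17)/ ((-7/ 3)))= -33/ 119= -0.28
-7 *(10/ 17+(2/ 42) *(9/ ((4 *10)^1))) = -2851/ 680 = -4.19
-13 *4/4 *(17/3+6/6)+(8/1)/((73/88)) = -77.02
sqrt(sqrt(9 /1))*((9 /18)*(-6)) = -3*sqrt(3) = -5.20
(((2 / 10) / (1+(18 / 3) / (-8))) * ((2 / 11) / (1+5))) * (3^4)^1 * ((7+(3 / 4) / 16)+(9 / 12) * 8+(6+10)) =57.04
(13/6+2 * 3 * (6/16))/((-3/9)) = -53/4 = -13.25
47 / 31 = 1.52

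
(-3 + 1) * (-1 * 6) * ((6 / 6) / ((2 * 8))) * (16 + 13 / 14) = 711 / 56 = 12.70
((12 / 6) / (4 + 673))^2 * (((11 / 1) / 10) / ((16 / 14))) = 77 / 9166580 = 0.00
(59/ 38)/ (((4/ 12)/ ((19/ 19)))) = 177/ 38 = 4.66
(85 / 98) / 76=85 / 7448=0.01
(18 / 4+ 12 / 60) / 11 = 47 / 110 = 0.43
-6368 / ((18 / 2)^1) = -6368 / 9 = -707.56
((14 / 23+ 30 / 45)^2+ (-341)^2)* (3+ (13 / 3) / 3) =22144863400 / 42849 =516811.67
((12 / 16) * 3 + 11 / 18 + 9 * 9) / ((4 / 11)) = 33209 / 144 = 230.62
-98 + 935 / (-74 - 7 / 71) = -581963 / 5261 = -110.62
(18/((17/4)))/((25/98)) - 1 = 6631/425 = 15.60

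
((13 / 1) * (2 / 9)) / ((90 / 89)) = 1157 / 405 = 2.86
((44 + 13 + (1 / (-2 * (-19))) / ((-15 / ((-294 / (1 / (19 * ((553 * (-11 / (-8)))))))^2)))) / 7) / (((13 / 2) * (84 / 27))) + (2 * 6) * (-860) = -45579042965577 / 203840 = -223602055.36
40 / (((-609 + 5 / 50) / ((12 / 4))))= -1200 / 6089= -0.20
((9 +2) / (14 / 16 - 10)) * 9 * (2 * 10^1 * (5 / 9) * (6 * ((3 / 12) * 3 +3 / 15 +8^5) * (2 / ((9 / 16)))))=-18455472640 / 219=-84271564.57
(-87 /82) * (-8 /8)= 87 /82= 1.06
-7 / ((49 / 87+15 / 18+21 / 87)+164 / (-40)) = 145 / 51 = 2.84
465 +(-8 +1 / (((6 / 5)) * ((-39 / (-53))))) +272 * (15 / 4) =345883 / 234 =1478.13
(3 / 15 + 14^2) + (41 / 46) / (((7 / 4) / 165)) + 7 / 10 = 452309 / 1610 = 280.94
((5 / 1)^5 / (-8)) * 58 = -90625 / 4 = -22656.25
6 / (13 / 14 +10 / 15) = 252 / 67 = 3.76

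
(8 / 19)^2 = 64 / 361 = 0.18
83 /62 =1.34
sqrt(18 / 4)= 3*sqrt(2) / 2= 2.12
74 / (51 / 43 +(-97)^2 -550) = 0.01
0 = 0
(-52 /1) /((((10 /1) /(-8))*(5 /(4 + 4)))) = 1664 /25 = 66.56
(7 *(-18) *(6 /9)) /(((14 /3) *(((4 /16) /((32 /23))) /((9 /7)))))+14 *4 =-11720 /161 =-72.80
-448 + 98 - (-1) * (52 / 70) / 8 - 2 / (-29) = -1420343 / 4060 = -349.84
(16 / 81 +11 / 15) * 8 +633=259381 / 405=640.45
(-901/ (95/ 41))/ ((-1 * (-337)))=-36941/ 32015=-1.15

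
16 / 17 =0.94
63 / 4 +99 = 459 / 4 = 114.75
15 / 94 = 0.16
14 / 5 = 2.80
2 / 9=0.22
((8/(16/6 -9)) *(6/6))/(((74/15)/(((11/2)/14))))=-495/4921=-0.10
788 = 788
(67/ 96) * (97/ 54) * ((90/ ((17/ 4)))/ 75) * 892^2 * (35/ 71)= 4524642794/ 32589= 138839.57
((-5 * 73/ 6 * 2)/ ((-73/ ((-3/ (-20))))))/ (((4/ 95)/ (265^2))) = 6671375/ 16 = 416960.94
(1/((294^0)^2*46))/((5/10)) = 1/23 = 0.04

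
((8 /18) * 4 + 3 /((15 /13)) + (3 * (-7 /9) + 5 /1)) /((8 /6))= 317 /60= 5.28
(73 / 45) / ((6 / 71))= 5183 / 270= 19.20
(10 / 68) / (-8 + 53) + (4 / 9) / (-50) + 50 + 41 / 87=11195803 / 221850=50.47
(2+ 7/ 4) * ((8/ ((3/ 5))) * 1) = 50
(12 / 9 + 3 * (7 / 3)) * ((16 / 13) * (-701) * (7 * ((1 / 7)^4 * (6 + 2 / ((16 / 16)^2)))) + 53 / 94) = -162.99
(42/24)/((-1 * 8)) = -7/32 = -0.22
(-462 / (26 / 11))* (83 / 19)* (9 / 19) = -404.46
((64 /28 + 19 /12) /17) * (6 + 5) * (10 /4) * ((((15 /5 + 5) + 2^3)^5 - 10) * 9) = 28114675875 /476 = 59064445.12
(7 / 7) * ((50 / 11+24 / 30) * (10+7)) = 4998 / 55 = 90.87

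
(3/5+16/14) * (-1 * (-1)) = 61/35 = 1.74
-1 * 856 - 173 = -1029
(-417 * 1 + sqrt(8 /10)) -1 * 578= -995 + 2 * sqrt(5) /5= -994.11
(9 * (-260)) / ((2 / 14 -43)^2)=-637 / 500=-1.27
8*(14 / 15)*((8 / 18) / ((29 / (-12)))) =-1792 / 1305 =-1.37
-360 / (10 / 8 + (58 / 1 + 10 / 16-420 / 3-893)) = 0.37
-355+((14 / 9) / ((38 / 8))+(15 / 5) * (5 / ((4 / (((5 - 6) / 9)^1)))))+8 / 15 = -1212581 / 3420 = -354.56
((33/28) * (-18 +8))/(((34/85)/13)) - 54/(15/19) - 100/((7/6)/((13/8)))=-82701/140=-590.72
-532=-532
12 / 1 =12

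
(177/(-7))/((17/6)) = -1062/119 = -8.92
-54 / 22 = -27 / 11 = -2.45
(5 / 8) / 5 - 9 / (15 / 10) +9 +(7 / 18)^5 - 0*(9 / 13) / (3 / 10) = 5921707 / 1889568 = 3.13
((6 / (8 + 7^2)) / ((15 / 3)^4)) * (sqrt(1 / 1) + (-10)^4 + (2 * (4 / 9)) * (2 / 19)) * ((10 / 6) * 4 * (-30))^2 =218903936 / 3249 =67375.79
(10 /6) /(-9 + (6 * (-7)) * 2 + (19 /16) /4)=-0.02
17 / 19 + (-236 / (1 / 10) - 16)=-45127 / 19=-2375.11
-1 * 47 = -47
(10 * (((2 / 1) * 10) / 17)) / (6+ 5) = 200 / 187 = 1.07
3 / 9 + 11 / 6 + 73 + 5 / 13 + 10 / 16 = 76.18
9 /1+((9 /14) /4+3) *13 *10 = 11757 /28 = 419.89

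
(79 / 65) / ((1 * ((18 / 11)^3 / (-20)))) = -105149 / 18954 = -5.55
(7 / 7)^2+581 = 582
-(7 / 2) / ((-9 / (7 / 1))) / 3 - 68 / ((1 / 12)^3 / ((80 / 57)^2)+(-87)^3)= 39653767969511 / 43695098246106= 0.91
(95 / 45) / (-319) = -19 / 2871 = -0.01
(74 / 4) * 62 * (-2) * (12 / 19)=-27528 / 19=-1448.84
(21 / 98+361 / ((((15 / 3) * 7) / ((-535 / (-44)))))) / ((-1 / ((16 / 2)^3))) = -4952704 / 77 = -64320.83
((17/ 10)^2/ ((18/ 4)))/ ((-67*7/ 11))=-3179/ 211050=-0.02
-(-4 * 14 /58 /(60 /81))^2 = -35721 /21025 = -1.70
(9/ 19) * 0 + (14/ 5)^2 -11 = -79/ 25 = -3.16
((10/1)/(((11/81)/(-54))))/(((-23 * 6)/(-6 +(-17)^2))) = 2063070/253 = 8154.43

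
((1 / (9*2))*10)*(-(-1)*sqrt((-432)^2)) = 240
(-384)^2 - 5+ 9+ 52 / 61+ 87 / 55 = 494736467 / 3355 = 147462.43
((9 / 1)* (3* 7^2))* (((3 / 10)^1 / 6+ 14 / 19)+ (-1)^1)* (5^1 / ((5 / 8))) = -214326 / 95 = -2256.06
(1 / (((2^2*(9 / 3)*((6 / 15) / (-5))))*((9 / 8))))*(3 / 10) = -5 / 18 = -0.28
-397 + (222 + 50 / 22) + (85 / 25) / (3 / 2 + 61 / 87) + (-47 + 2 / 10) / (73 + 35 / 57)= -7593404773 / 44194370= -171.82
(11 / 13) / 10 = 11 / 130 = 0.08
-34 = -34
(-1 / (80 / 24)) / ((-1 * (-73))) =-3 / 730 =-0.00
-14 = -14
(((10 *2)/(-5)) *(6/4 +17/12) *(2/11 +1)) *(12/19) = -1820/209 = -8.71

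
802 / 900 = 401 / 450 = 0.89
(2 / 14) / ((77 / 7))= 1 / 77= 0.01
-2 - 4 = -6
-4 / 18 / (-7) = 2 / 63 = 0.03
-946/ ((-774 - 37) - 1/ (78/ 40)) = 36894/ 31649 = 1.17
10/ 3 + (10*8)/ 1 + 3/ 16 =4009/ 48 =83.52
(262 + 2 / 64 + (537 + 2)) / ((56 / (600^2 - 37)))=9226931579 / 1792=5148957.35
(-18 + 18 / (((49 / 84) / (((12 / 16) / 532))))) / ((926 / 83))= -2775105 / 1724212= -1.61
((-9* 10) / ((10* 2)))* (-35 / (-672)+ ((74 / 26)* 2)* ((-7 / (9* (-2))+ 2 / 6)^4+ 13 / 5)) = -17216903 / 233280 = -73.80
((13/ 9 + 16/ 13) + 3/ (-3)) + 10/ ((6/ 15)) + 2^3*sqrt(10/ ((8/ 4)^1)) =8*sqrt(5) + 3121/ 117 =44.56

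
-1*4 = -4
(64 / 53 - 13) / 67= -0.18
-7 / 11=-0.64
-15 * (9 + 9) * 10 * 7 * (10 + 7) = -321300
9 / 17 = 0.53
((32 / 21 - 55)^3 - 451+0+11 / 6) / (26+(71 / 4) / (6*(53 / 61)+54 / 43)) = -4590757361584 / 860349105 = -5335.92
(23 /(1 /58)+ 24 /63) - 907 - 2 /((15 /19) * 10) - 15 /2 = 440609 /1050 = 419.63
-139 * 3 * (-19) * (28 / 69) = 73948 / 23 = 3215.13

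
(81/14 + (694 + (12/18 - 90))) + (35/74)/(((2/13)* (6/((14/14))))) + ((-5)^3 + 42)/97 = 122622167/200984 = 610.11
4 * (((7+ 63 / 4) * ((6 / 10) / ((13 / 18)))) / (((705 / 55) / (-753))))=-1043658 / 235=-4441.10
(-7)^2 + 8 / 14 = 347 / 7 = 49.57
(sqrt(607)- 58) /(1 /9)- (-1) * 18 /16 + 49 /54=-112313 /216 + 9 * sqrt(607)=-298.23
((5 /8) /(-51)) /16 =-5 /6528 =-0.00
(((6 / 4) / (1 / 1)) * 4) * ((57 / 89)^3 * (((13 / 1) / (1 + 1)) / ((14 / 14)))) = 7222527 / 704969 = 10.25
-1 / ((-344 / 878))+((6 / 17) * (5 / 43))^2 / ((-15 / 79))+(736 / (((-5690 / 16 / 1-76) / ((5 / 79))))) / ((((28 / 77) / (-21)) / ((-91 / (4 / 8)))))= -219968137117763 / 194355645476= -1131.78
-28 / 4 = -7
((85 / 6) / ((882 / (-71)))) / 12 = -6035 / 63504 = -0.10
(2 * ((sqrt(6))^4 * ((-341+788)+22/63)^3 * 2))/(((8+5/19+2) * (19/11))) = 3939801395989712/5417685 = 727211234.32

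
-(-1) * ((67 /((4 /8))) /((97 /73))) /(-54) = -4891 /2619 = -1.87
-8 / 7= -1.14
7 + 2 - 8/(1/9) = -63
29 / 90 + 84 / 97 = 1.19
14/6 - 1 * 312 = -929/3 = -309.67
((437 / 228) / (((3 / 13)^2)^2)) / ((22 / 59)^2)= 2286679343 / 470448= 4860.64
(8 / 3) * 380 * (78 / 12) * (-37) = -731120 / 3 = -243706.67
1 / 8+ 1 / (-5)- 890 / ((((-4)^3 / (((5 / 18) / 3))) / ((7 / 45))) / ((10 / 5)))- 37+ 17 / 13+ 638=304594967 / 505440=602.63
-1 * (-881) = 881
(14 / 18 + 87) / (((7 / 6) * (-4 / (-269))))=106255 / 21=5059.76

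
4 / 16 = 1 / 4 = 0.25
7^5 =16807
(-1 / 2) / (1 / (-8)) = 4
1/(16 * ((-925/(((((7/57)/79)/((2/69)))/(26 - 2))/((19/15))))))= -161/1350659840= -0.00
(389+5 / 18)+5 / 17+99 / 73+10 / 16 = 391.55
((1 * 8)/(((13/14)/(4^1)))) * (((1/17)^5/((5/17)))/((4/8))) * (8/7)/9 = 1024/48859785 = 0.00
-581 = -581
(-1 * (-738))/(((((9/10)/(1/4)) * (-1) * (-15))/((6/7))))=82/7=11.71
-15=-15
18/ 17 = 1.06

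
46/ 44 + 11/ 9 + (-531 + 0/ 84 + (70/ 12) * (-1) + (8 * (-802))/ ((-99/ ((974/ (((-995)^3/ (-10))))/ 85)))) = -295415413530794/ 552627004875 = -534.57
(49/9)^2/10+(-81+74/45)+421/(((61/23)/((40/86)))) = -5438771/2124630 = -2.56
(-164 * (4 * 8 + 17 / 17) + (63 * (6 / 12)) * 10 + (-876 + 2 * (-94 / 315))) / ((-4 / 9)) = 1881683 / 140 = 13440.59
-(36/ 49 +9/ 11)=-837/ 539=-1.55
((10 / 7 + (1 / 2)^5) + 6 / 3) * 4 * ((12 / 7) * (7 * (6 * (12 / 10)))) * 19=159030 / 7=22718.57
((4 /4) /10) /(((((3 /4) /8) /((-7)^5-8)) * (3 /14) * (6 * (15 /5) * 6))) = -62776 /81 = -775.01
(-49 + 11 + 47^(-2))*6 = -503646/2209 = -228.00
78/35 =2.23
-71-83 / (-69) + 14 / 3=-1498 / 23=-65.13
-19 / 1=-19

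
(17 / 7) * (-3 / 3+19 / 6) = 221 / 42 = 5.26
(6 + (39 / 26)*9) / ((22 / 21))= 18.61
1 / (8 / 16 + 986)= 2 / 1973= 0.00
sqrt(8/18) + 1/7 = 17/21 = 0.81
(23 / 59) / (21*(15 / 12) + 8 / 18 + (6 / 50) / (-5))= 103500 / 7081003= 0.01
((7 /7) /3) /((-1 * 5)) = -1 /15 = -0.07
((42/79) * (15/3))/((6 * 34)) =35/2686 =0.01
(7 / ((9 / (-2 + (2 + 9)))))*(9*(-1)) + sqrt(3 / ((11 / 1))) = -62.48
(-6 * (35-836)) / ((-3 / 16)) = -25632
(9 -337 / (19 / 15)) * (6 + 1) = -34188 / 19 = -1799.37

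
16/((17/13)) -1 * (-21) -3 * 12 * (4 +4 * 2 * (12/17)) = -5339/17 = -314.06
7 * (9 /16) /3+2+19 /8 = 91 /16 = 5.69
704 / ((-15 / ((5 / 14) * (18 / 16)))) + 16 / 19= -2396 / 133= -18.02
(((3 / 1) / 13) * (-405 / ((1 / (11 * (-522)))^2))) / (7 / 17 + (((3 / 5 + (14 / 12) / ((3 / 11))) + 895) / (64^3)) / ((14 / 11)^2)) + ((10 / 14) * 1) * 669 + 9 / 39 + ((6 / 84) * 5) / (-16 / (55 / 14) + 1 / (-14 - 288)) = -213205283917668490937593993 / 28636321756673527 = -7445274771.30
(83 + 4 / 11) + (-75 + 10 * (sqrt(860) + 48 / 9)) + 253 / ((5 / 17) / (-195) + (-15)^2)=309253651 / 4922742 + 20 * sqrt(215)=356.08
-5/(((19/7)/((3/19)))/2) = -210/361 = -0.58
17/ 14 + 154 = 2173/ 14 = 155.21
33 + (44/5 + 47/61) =12984/305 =42.57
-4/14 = -2/7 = -0.29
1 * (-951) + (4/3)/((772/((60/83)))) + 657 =-294.00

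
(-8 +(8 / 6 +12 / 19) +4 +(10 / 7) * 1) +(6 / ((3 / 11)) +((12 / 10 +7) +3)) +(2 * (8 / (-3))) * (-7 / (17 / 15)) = 2222608 / 33915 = 65.53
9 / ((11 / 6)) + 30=384 / 11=34.91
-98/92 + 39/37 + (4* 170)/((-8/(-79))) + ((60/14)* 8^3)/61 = 4906287717/726754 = 6750.96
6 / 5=1.20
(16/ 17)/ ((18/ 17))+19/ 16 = 299/ 144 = 2.08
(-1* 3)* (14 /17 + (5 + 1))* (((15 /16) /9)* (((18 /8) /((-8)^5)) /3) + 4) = -729808461 /8912896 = -81.88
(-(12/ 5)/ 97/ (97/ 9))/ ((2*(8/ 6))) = -0.00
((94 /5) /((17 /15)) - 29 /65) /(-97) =-17837 /107185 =-0.17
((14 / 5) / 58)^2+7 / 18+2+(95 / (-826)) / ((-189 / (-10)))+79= 267130169461 / 3282296850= 81.39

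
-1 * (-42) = 42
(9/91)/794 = 9/72254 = 0.00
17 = 17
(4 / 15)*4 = 16 / 15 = 1.07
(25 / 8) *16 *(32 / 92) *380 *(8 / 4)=304000 / 23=13217.39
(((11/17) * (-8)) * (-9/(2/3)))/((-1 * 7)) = -1188/119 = -9.98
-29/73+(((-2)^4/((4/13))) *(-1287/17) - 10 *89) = -5990435/1241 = -4827.10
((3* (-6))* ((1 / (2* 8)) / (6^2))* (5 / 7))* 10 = -0.22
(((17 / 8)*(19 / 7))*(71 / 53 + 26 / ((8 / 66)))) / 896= 7389917 / 5318656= 1.39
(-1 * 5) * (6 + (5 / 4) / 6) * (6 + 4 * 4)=-8195 / 12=-682.92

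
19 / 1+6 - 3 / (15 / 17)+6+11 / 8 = 1159 / 40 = 28.98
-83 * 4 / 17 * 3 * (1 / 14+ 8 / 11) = -61254 / 1309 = -46.79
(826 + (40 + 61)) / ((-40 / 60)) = -2781 / 2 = -1390.50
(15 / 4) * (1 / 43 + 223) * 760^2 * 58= 1204772520000 / 43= 28017965581.40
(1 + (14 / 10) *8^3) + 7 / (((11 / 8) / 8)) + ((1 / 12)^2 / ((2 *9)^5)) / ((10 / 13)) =22703295569039 / 29930757120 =758.53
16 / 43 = 0.37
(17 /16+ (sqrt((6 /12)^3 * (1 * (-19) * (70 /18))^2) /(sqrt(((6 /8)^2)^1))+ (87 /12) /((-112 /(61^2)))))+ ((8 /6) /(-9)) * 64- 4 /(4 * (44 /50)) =-33320369 /133056+ 665 * sqrt(2) /27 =-215.59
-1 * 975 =-975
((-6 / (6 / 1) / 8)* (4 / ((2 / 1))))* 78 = -39 / 2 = -19.50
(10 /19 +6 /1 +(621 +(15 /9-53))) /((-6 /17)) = -558331 /342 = -1632.55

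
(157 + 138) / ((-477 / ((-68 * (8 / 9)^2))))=1283840 / 38637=33.23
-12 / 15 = -0.80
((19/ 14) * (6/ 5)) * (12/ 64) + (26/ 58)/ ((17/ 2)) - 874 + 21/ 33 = -2651213067/ 3036880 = -873.01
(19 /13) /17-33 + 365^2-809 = 29256662 /221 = 132383.09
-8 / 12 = -2 / 3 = -0.67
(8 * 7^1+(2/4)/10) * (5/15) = 1121/60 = 18.68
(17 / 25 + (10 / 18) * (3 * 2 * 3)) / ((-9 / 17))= -1513 / 75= -20.17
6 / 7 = 0.86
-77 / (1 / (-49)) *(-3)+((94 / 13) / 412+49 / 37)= -1121421473 / 99086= -11317.66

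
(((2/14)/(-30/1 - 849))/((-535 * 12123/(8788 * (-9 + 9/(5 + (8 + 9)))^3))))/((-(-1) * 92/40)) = -26159679/430926925187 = -0.00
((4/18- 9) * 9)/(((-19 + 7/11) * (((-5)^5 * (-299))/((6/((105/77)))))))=9559/471859375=0.00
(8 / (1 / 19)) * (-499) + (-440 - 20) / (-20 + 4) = -303277 / 4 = -75819.25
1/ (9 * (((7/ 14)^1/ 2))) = 4/ 9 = 0.44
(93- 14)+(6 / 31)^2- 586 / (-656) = 25194813 / 315208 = 79.93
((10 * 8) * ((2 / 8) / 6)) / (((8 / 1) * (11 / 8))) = 10 / 33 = 0.30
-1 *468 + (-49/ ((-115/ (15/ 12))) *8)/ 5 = -53722/ 115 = -467.15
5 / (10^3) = 1 / 200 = 0.00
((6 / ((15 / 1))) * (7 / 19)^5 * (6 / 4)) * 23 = 1159683 / 12380495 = 0.09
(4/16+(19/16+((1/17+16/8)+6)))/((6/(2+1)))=4.75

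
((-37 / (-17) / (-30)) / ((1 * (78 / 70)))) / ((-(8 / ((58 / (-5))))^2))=0.14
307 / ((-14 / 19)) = -5833 / 14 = -416.64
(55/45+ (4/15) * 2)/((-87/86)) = -6794/3915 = -1.74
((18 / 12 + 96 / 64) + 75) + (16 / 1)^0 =79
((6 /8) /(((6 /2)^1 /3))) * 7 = 21 /4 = 5.25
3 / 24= 1 / 8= 0.12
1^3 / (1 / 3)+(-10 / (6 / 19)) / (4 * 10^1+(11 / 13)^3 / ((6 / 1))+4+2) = 2.31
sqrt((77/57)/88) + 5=sqrt(798)/228 + 5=5.12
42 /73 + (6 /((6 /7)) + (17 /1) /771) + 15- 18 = 258755 /56283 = 4.60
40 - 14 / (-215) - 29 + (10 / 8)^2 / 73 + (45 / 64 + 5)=16864863 / 1004480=16.79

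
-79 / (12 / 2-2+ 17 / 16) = -1264 / 81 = -15.60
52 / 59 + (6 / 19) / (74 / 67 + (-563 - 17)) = 19148425 / 21739553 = 0.88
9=9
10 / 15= 2 / 3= 0.67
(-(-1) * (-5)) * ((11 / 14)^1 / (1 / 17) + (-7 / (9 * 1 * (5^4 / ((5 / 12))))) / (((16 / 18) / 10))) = -112151 / 1680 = -66.76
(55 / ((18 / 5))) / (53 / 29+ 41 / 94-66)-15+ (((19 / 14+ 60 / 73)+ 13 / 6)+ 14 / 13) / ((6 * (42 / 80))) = -1374772400 / 101697687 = -13.52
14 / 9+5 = 59 / 9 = 6.56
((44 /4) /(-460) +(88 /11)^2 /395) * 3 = 15057 /36340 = 0.41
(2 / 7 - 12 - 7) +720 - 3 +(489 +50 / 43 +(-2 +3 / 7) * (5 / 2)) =713081 / 602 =1184.52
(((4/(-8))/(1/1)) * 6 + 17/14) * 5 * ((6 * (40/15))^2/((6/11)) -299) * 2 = -9125/3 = -3041.67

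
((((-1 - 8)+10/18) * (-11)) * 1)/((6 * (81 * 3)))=418/6561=0.06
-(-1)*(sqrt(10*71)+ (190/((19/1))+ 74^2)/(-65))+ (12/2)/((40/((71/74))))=-124699/1480+ sqrt(710)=-57.61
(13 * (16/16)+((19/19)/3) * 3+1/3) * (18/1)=258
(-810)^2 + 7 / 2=1312207 / 2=656103.50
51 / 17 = 3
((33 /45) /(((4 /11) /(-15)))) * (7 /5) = -847 /20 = -42.35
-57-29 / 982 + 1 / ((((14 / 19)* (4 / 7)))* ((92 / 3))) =-20581117 / 361376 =-56.95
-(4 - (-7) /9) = -43 /9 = -4.78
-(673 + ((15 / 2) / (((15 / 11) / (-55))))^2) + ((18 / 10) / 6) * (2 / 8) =-3687167 / 40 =-92179.18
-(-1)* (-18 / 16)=-9 / 8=-1.12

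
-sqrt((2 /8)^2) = -1 /4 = -0.25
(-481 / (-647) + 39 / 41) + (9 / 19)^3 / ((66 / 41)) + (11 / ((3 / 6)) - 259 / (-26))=877406923111 / 26018663099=33.72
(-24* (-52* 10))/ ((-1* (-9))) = 4160/ 3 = 1386.67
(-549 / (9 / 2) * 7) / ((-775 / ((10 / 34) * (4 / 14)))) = 244 / 2635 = 0.09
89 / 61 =1.46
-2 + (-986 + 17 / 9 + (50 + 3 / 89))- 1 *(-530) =-325268 / 801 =-406.08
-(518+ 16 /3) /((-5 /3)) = 314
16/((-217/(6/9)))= -32/651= -0.05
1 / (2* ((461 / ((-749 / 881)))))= -749 / 812282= -0.00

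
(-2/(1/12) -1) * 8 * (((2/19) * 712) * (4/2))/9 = -569600/171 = -3330.99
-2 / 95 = -0.02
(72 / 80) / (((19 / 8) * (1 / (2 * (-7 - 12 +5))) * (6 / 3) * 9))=-56 / 95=-0.59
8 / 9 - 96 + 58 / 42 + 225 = 8270 / 63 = 131.27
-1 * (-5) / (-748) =-5 / 748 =-0.01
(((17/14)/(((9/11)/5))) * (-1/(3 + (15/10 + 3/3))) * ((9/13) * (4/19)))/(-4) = 85/1729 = 0.05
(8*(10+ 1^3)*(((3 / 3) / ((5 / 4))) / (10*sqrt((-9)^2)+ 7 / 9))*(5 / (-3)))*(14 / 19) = -14784 / 15523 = -0.95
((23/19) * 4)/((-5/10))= -184/19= -9.68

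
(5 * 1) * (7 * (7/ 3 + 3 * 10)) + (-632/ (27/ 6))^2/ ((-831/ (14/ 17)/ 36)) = 54412519/ 127143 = 427.96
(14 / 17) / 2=7 / 17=0.41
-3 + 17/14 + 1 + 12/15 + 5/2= 88/35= 2.51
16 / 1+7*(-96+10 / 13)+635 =-203 / 13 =-15.62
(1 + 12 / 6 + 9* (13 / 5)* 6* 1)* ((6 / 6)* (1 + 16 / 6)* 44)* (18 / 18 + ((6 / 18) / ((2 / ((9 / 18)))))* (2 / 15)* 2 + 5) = 31348196 / 225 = 139325.32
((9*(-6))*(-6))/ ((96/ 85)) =2295/ 8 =286.88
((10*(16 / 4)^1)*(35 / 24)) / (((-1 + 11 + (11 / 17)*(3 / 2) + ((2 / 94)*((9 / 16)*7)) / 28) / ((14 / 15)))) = 5011328 / 1010061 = 4.96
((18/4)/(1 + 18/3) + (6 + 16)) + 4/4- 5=261/14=18.64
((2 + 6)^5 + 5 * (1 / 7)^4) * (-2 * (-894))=140672639724 / 2401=58589187.72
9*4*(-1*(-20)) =720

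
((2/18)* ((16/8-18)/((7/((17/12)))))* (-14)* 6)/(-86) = -136/387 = -0.35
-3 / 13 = -0.23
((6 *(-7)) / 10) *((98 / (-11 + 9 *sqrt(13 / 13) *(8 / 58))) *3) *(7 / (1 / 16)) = 20053152 / 1415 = 14171.84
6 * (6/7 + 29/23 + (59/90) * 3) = 19729/805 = 24.51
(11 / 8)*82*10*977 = 2203135 / 2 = 1101567.50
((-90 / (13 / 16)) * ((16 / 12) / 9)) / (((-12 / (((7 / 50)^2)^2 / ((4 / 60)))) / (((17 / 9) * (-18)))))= -163268 / 609375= -0.27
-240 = -240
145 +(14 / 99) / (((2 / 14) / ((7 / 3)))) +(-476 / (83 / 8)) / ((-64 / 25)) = 8146241 / 49302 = 165.23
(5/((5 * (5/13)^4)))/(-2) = -28561/1250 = -22.85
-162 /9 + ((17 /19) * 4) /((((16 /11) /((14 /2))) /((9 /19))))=-14211 /1444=-9.84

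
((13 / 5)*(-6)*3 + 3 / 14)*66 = -107613 / 35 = -3074.66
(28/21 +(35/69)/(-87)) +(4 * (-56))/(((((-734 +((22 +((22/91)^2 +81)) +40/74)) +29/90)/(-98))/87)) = -316008279762619067/104301420229791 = -3029.76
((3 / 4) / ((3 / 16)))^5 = 1024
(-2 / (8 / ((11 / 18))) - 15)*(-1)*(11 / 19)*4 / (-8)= -12001 / 2736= -4.39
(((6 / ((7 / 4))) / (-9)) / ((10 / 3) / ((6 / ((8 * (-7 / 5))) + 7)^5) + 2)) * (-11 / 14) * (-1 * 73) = -311988377311006 / 28561060540607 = -10.92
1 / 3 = 0.33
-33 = -33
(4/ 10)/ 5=2/ 25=0.08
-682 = -682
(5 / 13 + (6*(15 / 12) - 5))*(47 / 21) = 1175 / 182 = 6.46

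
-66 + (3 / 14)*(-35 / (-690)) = -6071 / 92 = -65.99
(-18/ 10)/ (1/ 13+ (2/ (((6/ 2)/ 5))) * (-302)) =351/ 196285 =0.00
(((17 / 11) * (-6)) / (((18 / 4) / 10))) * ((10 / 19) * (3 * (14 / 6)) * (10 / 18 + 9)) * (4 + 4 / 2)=-8187200 / 1881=-4352.58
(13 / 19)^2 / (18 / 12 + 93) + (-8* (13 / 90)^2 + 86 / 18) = 23619949 / 5117175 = 4.62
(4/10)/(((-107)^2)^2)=2/655398005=0.00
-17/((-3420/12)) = 17/285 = 0.06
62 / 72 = 31 / 36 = 0.86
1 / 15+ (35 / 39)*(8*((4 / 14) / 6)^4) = 361379 / 5417685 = 0.07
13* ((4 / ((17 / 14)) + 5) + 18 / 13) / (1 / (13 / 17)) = 27807 / 289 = 96.22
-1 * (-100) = 100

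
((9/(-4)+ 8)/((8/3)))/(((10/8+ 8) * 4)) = 69/1184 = 0.06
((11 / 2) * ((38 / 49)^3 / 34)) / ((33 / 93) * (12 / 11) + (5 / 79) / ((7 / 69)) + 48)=369549202 / 240059675205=0.00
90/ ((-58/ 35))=-1575/ 29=-54.31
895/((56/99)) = 1582.23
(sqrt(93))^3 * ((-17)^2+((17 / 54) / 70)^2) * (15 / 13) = 128009784559 * sqrt(93) / 4127760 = 299068.18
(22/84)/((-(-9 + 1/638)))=3509/120561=0.03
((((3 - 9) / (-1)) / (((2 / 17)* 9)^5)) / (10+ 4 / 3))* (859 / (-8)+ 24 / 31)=-2208044677 / 52068096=-42.41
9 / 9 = 1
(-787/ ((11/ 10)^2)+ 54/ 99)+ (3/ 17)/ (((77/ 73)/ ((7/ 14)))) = -18712483/ 28798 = -649.78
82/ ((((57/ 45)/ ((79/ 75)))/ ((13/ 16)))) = 42107/ 760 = 55.40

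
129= 129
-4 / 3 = -1.33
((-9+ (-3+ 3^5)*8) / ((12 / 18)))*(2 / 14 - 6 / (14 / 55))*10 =-671580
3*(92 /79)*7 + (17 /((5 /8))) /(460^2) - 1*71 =-486281907 /10447750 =-46.54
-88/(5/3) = -52.80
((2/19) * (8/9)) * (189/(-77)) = -48/209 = -0.23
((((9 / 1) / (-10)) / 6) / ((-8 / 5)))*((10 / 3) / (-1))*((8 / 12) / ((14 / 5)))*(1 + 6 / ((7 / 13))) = -2125 / 2352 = -0.90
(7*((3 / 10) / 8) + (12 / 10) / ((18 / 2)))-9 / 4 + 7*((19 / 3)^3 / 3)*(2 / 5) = 1524401 / 6480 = 235.25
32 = 32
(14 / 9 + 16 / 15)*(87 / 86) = 1711 / 645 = 2.65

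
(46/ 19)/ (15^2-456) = -46/ 4389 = -0.01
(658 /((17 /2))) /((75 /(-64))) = -66.06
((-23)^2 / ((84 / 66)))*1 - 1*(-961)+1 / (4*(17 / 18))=163852 / 119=1376.91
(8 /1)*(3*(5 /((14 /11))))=660 /7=94.29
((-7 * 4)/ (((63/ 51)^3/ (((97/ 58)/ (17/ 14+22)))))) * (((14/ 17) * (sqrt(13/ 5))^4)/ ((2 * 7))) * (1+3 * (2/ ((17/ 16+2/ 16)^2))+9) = -7501406536/ 1236650625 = -6.07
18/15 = 6/5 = 1.20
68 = 68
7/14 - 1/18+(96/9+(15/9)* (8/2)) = 17.78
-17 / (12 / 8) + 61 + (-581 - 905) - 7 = -4330 / 3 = -1443.33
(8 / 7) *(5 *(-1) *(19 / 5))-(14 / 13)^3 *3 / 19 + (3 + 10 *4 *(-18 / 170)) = -114979741 / 4967417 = -23.15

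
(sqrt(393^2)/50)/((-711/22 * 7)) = -1441/41475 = -0.03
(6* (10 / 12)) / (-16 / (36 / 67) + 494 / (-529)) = -23805 / 146218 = -0.16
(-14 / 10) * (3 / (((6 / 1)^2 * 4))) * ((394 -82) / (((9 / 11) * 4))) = -1001 / 360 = -2.78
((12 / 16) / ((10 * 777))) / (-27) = -1 / 279720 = -0.00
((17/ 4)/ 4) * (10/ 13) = 0.82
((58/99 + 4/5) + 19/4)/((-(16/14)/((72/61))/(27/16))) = -2296161/214720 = -10.69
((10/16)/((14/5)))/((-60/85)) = -425/1344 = -0.32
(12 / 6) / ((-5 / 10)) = -4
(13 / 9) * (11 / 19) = 143 / 171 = 0.84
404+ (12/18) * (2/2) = 404.67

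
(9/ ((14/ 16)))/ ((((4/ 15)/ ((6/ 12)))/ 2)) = 270/ 7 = 38.57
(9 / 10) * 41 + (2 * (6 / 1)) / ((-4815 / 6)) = 39467 / 1070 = 36.89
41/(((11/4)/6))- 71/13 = 12011/143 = 83.99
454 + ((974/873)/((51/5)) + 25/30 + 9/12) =81155227/178092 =455.69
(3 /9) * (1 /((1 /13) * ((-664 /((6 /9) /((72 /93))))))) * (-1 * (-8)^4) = 51584 /2241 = 23.02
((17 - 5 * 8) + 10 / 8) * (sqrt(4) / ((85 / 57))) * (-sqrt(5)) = 4959 * sqrt(5) / 170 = 65.23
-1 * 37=-37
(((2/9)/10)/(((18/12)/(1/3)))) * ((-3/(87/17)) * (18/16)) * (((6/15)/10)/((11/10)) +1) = -323/95700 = -0.00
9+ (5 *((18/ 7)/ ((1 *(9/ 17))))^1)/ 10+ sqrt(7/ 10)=sqrt(70)/ 10+ 80/ 7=12.27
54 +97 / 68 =3769 / 68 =55.43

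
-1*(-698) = 698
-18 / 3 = -6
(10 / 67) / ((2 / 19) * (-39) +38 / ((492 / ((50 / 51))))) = -1191870 / 32178023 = -0.04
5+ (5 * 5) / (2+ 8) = 15 / 2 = 7.50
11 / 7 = 1.57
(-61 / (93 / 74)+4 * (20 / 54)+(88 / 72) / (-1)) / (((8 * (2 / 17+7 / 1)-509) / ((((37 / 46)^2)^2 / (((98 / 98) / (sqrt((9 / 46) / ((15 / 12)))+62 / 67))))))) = 1287460521433 * sqrt(230) / 1104020765715600+1287460521433 / 31123166046120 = 0.06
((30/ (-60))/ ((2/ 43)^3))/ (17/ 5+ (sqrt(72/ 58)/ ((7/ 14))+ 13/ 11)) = -887695655/ 624896+ 240508675 *sqrt(29)/ 1874688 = -729.67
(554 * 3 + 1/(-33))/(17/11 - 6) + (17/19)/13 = -373.03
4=4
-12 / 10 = -6 / 5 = -1.20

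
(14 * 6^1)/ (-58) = -42/ 29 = -1.45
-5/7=-0.71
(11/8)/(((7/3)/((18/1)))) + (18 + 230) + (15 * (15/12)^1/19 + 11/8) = 277671/1064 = 260.97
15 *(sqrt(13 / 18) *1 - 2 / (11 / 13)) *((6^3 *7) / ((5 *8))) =-14742 / 11+189 *sqrt(26) / 2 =-858.32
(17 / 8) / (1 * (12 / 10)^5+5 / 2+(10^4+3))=53125 / 250199708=0.00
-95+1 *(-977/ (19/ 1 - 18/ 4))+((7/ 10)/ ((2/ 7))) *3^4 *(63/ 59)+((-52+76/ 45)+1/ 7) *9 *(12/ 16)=-34626799/ 119770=-289.11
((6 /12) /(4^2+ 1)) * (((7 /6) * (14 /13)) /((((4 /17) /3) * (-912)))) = -0.00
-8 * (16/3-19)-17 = 92.33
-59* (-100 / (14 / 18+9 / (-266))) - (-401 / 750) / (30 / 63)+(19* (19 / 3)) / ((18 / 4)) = 956760185209 / 120217500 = 7958.58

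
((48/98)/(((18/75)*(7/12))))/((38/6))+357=2330169/6517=357.55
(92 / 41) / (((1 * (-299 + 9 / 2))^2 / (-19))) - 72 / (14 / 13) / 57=-6149132 / 5240333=-1.17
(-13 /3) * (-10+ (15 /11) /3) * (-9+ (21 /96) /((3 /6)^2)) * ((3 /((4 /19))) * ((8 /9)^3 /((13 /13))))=-8990800 /2673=-3363.56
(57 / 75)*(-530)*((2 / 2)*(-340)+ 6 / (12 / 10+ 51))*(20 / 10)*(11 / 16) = 32754689 / 174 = 188245.34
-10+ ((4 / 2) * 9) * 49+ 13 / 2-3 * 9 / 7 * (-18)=13271 / 14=947.93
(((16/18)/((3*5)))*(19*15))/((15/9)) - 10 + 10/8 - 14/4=-127/60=-2.12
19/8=2.38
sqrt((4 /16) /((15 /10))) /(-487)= -sqrt(6) /2922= -0.00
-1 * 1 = -1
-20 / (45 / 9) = -4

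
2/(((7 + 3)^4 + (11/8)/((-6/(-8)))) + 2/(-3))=12/60007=0.00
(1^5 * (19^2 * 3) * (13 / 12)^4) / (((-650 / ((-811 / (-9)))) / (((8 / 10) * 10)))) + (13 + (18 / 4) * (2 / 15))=-637930207 / 388800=-1640.77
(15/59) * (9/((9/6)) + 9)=225/59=3.81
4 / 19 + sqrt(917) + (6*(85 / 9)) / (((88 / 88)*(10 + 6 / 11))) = 18461 / 3306 + sqrt(917) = 35.87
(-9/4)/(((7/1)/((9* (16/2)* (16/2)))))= -1296/7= -185.14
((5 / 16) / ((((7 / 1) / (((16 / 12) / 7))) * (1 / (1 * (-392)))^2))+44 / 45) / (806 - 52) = 29422 / 16965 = 1.73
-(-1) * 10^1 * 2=20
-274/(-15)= 274/15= 18.27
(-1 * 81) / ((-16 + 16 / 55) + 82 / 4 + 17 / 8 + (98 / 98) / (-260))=-51480 / 4393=-11.72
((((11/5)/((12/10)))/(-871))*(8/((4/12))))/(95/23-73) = 23/31356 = 0.00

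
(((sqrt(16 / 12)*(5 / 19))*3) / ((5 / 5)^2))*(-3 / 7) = -30*sqrt(3) / 133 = -0.39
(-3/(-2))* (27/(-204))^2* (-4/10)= -243/23120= -0.01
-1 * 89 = -89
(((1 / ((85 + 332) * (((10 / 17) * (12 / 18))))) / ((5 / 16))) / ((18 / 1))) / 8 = 17 / 125100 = 0.00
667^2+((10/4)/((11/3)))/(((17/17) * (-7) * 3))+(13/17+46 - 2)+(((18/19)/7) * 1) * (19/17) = 1164836907/2618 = 444933.88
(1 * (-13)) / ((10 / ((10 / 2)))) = -13 / 2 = -6.50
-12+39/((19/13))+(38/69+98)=148451/1311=113.23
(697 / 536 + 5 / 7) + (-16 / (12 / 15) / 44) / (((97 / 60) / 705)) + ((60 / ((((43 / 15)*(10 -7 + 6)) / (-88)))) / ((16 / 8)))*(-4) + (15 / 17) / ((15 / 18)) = 626723370159 / 2926473704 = 214.16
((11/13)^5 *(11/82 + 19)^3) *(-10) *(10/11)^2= -642623938122375/25589884853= -25112.42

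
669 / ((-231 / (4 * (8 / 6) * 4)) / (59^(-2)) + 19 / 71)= -3039936 / 171274427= -0.02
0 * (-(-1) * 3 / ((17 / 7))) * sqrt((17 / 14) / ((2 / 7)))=0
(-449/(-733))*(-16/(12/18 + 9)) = -21552/21257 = -1.01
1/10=0.10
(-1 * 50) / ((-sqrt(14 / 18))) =150 * sqrt(7) / 7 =56.69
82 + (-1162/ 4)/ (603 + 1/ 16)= 786570/ 9649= 81.52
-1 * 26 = -26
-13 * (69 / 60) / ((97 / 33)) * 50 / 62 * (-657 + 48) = 30045015 / 12028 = 2497.92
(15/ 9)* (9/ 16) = 0.94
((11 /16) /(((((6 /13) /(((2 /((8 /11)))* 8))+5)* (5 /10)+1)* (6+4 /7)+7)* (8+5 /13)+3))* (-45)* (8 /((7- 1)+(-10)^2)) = -143143 /15640088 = -0.01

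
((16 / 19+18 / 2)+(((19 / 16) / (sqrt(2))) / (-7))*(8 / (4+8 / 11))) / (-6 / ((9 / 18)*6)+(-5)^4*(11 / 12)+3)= 2244 / 130853 - 627*sqrt(2) / 2506868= 0.02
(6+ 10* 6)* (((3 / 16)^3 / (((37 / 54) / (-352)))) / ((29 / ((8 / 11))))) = -5.61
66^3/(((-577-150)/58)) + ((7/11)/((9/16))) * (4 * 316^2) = 30871897744/71973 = 428937.21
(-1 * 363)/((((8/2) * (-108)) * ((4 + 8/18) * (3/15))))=121/128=0.95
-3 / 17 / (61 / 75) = -225 / 1037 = -0.22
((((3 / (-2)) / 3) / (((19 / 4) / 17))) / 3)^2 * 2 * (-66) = -50864 / 1083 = -46.97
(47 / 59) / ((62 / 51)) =2397 / 3658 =0.66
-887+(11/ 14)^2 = -173731/ 196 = -886.38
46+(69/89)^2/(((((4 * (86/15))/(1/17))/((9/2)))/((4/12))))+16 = 5744143237/92644016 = 62.00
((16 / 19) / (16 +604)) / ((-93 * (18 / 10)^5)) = -2500 / 3234527073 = -0.00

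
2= 2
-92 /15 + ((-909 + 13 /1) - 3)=-13577 /15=-905.13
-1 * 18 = -18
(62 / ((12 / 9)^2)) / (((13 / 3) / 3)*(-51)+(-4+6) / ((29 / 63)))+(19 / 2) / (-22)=-496181 / 530728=-0.93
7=7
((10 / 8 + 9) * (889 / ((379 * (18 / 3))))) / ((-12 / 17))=-619633 / 109152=-5.68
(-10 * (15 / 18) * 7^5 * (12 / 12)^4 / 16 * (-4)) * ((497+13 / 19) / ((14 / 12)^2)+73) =3501849925 / 228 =15358990.90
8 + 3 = 11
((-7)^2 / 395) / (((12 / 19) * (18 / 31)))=28861 / 85320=0.34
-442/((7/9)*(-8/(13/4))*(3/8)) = 8619/14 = 615.64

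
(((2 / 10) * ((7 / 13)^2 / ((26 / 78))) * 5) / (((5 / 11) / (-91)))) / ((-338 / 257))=2908983 / 21970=132.41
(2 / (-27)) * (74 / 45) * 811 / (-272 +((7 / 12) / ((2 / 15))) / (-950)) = 36488512 / 100467621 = 0.36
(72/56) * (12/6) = 18/7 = 2.57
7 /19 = 0.37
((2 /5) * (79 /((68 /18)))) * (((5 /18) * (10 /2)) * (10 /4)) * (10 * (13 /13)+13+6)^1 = 842.28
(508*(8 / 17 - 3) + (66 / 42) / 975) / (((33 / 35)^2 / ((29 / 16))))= -2619.80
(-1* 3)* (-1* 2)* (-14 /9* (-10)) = 280 /3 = 93.33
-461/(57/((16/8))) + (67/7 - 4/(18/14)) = -11629/1197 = -9.72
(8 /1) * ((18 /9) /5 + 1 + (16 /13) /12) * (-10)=-4688 /39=-120.21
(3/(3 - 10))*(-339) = 1017/7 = 145.29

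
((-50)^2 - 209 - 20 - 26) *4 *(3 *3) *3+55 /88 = 1939685 /8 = 242460.62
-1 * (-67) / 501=67 / 501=0.13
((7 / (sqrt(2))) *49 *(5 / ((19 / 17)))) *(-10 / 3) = -145775 *sqrt(2) / 57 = -3616.79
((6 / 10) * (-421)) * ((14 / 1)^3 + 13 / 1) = -696418.20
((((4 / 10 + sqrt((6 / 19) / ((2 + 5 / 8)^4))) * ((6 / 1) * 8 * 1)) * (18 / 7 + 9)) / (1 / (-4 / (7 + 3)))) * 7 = -15552 / 25 - 55296 * sqrt(114) / 4655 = -748.91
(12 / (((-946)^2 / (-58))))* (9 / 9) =-174 / 223729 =-0.00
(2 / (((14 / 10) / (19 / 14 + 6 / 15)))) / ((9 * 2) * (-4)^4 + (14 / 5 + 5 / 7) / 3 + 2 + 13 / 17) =0.00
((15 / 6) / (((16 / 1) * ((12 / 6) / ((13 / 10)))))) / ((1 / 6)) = 0.61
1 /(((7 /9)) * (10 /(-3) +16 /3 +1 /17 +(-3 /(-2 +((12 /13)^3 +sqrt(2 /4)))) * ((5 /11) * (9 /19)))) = 122228876645865 /265027766215807 - 70845213969387 * sqrt(2) /1325138831079035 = 0.39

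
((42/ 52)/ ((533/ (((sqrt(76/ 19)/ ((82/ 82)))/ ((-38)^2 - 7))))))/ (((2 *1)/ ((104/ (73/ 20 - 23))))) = -560/ 98803809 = -0.00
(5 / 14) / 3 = 5 / 42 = 0.12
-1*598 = -598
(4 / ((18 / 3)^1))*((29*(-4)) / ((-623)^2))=-232 / 1164387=-0.00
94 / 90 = 47 / 45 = 1.04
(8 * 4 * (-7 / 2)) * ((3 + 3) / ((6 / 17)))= -1904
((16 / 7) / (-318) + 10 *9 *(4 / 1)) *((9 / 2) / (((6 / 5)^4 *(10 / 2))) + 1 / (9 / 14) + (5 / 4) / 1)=3894031 / 3339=1166.23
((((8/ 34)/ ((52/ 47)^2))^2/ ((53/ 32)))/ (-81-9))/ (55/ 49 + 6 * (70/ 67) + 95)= -16019992723/ 6617481730089750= -0.00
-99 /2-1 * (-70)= 41 /2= 20.50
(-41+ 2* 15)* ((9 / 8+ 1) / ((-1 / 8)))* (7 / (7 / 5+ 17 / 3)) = 19635 / 106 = 185.24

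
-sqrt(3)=-1.73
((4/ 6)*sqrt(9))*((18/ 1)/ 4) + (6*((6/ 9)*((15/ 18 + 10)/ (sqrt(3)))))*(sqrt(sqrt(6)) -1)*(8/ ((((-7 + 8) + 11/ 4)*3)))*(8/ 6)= 9 + 3328*sqrt(3)*(-1 + 6^(1/ 4))/ 243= 22.40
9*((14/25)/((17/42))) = 5292/425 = 12.45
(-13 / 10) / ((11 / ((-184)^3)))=40491776 / 55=736214.11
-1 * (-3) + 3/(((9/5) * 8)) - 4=-19/24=-0.79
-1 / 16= -0.06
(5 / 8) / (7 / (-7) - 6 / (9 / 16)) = -3 / 56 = -0.05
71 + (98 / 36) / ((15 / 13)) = 19807 / 270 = 73.36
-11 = -11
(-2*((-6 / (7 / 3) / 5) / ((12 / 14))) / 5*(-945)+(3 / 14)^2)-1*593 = -803359 / 980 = -819.75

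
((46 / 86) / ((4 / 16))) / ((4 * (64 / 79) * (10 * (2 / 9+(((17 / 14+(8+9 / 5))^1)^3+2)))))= 0.00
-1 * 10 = -10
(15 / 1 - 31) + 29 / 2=-3 / 2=-1.50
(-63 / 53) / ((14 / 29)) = -261 / 106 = -2.46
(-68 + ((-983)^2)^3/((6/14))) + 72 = 6315665890239968995/3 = 2105221963413322998.33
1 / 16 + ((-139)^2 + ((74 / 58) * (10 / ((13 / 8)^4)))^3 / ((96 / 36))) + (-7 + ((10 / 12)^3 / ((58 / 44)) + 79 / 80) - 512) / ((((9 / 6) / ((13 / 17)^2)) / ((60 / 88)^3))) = 808228582644690931567210796489 / 41965398192721346011935552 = 19259.40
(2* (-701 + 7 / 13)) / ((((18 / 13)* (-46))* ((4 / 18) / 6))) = 593.87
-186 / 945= -62 / 315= -0.20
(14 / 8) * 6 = 21 / 2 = 10.50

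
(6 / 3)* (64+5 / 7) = 906 / 7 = 129.43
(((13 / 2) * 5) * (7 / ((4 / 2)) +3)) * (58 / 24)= 24505 / 48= 510.52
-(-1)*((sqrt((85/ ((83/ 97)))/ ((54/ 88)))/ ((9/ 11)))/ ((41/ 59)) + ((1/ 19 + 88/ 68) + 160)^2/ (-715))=-543194645/ 14919047 + 1298*sqrt(22583055)/ 275643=-14.03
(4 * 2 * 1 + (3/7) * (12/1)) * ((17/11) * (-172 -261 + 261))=-3493.61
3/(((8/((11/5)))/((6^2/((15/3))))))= 297/50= 5.94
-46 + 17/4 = -167/4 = -41.75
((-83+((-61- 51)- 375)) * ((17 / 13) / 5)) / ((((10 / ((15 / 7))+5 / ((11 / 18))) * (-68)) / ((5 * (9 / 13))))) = 84645 / 143312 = 0.59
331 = 331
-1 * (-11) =11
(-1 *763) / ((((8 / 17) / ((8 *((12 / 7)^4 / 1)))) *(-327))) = 117504 / 343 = 342.58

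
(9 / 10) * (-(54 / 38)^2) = -6561 / 3610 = -1.82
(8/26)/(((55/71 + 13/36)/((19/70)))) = 97128/1320865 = 0.07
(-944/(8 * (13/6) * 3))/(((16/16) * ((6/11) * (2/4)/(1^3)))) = -2596/39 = -66.56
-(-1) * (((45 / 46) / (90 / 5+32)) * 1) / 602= 9 / 276920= 0.00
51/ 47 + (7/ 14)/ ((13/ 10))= 898/ 611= 1.47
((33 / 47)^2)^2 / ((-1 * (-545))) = 1185921 / 2659426145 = 0.00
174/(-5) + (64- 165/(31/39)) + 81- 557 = -101429/155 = -654.38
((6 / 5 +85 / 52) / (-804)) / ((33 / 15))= -1 / 624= -0.00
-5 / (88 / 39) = -195 / 88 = -2.22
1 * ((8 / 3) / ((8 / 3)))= 1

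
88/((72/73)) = 803/9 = 89.22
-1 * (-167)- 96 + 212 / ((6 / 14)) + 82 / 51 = 567.27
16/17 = 0.94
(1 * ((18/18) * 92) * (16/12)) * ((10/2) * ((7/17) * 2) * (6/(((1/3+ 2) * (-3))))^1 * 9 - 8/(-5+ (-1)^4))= -186208/51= -3651.14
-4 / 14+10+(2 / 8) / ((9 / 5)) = 2483 / 252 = 9.85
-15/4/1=-15/4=-3.75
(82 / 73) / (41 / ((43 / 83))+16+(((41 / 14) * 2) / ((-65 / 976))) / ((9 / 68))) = -14438970 / 7318552147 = -0.00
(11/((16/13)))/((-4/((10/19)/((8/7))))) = -1.03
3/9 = 1/3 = 0.33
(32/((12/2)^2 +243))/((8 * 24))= 1/1674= 0.00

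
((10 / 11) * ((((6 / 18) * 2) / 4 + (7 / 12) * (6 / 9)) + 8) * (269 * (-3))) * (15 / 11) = -94150 / 11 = -8559.09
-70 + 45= -25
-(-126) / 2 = 63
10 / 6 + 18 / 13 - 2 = 41 / 39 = 1.05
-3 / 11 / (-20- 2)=3 / 242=0.01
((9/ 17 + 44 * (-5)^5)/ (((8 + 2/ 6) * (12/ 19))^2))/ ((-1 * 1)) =843834251/ 170000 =4963.73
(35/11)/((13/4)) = 140/143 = 0.98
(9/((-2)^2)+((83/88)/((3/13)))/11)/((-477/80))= -76130/173151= -0.44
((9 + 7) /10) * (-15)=-24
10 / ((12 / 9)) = 15 / 2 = 7.50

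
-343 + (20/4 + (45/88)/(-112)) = -3331373/9856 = -338.00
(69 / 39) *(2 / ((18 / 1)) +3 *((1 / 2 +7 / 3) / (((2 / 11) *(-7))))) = -38065 / 3276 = -11.62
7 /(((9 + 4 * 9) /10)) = 14 /9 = 1.56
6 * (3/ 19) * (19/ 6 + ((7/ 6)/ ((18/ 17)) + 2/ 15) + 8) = 6697/ 570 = 11.75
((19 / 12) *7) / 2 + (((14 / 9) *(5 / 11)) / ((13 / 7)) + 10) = 163937 / 10296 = 15.92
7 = 7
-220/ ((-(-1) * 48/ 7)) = -385/ 12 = -32.08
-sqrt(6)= -2.45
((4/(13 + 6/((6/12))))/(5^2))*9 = 0.06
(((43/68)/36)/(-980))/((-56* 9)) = 43/1209116160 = 0.00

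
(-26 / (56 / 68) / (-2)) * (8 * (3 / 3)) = 884 / 7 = 126.29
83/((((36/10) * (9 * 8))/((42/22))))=2905/4752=0.61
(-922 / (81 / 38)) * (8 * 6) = -560576 / 27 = -20762.07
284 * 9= 2556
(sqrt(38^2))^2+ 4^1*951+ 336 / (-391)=2051632 / 391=5247.14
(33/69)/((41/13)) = 143/943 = 0.15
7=7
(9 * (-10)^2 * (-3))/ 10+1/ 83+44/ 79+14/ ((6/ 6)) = -1674861/ 6557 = -255.43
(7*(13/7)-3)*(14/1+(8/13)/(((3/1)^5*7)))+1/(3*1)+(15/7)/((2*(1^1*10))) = 12422561/88452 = 140.44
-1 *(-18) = 18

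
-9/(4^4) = -9/256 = -0.04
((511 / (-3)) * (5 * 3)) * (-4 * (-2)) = -20440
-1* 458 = -458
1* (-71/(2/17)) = -1207/2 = -603.50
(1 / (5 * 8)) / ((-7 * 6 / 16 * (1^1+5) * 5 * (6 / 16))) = -4 / 4725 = -0.00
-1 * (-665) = 665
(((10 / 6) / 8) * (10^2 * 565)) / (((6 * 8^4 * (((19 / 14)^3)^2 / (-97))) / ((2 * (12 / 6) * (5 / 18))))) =-8.26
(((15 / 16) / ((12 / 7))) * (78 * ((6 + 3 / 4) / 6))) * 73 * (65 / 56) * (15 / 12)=5082.69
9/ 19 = 0.47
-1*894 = -894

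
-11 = -11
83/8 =10.38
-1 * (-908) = 908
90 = 90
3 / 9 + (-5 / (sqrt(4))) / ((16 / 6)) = -29 / 48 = -0.60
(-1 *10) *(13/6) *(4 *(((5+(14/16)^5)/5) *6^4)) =-123841.99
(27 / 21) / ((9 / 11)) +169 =1194 / 7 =170.57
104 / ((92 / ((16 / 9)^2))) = 6656 / 1863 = 3.57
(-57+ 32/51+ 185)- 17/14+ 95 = 158803/714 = 222.41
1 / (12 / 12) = 1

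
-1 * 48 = -48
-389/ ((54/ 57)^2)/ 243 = -140429/ 78732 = -1.78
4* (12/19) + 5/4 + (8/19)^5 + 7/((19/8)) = 66725103/9904396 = 6.74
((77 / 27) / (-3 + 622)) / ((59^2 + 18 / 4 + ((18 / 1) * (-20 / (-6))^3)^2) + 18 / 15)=770 / 74862732171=0.00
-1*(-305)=305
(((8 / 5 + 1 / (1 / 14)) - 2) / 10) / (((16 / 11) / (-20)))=-187 / 10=-18.70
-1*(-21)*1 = 21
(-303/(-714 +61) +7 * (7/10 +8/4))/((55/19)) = 2402493/359150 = 6.69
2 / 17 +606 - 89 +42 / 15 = 44193 / 85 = 519.92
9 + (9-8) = 10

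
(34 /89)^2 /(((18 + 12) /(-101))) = -58378 /118815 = -0.49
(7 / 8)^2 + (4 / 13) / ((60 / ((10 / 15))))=28793 / 37440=0.77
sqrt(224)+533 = 4 * sqrt(14)+533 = 547.97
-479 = -479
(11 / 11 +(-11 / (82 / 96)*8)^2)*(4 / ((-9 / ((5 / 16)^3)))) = -2230482125 / 15492096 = -143.98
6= 6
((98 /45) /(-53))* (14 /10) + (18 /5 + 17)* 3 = 61.74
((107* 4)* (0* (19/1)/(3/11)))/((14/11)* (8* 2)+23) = 0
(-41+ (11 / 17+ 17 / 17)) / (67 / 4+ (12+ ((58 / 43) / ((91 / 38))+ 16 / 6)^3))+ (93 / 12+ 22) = 3587965180610657 / 123213914093404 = 29.12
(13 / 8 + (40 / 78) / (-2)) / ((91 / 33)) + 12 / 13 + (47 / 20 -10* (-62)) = 4216681 / 6760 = 623.77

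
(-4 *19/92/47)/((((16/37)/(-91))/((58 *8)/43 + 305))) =1168.02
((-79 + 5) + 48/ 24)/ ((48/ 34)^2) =-289/ 8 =-36.12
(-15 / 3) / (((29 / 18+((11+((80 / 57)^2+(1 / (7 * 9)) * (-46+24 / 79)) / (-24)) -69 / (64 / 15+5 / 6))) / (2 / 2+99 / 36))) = 2290788675 / 118529051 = 19.33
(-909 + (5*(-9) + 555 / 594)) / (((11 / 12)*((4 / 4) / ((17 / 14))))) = -3208019 / 2541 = -1262.50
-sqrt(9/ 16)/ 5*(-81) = 243/ 20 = 12.15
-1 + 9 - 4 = 4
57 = 57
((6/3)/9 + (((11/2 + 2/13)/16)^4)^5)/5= 48183307672883914791777451362714670848737266676863961/1084124418144453083019749447608053585379687739078737920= 0.04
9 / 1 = 9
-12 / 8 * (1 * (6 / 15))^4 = -24 / 625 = -0.04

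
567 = 567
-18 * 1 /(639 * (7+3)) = -1 /355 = -0.00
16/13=1.23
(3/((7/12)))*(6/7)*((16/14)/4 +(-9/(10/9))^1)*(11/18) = -21.05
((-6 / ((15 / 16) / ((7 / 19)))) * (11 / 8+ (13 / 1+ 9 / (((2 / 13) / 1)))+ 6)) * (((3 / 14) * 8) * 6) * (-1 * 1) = 1912.93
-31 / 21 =-1.48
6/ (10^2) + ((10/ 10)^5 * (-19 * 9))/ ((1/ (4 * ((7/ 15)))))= -15957/ 50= -319.14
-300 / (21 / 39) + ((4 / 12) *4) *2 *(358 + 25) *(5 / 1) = 95540 / 21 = 4549.52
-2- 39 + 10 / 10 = -40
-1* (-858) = 858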